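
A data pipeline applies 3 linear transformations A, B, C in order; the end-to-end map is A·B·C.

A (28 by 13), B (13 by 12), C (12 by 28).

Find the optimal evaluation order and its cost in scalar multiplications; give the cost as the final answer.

13776

(A·(B·C)): cost 14560.
((A·B)·C): cost 13776.
Optimal: ((A·B)·C) with cost 13776.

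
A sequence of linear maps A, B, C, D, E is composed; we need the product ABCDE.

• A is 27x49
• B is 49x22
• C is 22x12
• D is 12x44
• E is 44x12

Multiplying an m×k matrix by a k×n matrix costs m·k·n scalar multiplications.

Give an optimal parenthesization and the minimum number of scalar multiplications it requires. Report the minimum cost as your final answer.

38316

Adjacent pairs: AB = 27·49·22 = 29106; BC = 49·22·12 = 12936; CD = 22·12·44 = 11616; DE = 12·44·12 = 6336.
Length 3: A..C: k=1: 0+12936+27·49·12=28812; k=2: 29106+0+27·22·12=36234 → min 28812 | B..D: k=2: 0+11616+49·22·44=59048; k=3: 12936+0+49·12·44=38808 → min 38808 | C..E: k=3: 0+6336+22·12·12=9504; k=4: 11616+0+22·44·12=23232 → min 9504.
Length 4: A..D: k=1: 0+38808+27·49·44=97020; k=2: 29106+11616+27·22·44=66858; k=3: 28812+0+27·12·44=43068 → min 43068 | B..E: k=2: 0+9504+49·22·12=22440; k=3: 12936+6336+49·12·12=26328; k=4: 38808+0+49·44·12=64680 → min 22440.
Length 5: A..E: k=1: 0+22440+27·49·12=38316; k=2: 29106+9504+27·22·12=45738; k=3: 28812+6336+27·12·12=39036; k=4: 43068+0+27·44·12=57324 → min 38316.
Optimal parenthesization: (A(B(C(DE)))) with cost 38316.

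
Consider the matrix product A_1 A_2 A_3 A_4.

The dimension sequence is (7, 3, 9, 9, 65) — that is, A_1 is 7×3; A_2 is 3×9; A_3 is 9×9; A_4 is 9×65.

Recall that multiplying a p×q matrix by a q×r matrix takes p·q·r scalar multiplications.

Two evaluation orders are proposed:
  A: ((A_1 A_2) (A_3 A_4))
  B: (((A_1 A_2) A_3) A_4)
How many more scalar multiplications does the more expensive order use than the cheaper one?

4698

Order A = ((A_1 A_2) (A_3 A_4)): (A_1 A_2): 7×3 by 3×9 → 7×9, cost 7·3·9 = 189; (A_3 A_4): 9×9 by 9×65 → 9×65, cost 9·9·65 = 5265; ((A_1 A_2) (A_3 A_4)): 7×9 by 9×65 → 7×65, cost 7·9·65 = 4095; cumulative 9549. Total 9549.
Order B = (((A_1 A_2) A_3) A_4): (A_1 A_2): 7×3 by 3×9 → 7×9, cost 7·3·9 = 189; ((A_1 A_2) A_3): 7×9 by 9×9 → 7×9, cost 7·9·9 = 567; cumulative 756; (((A_1 A_2) A_3) A_4): 7×9 by 9×65 → 7×65, cost 7·9·65 = 4095; cumulative 4851. Total 4851.
Difference: |9549 − 4851| = 4698.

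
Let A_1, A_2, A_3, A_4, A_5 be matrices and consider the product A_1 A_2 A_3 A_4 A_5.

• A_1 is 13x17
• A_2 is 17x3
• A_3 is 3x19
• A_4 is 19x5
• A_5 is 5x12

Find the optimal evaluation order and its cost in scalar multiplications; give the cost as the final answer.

1596

Adjacent pairs: A_1A_2 = 13·17·3 = 663; A_2A_3 = 17·3·19 = 969; A_3A_4 = 3·19·5 = 285; A_4A_5 = 19·5·12 = 1140.
Length 3: A_1..A_3: k=1: 0+969+13·17·19=5168; k=2: 663+0+13·3·19=1404 → min 1404 | A_2..A_4: k=2: 0+285+17·3·5=540; k=3: 969+0+17·19·5=2584 → min 540 | A_3..A_5: k=3: 0+1140+3·19·12=1824; k=4: 285+0+3·5·12=465 → min 465.
Length 4: A_1..A_4: k=1: 0+540+13·17·5=1645; k=2: 663+285+13·3·5=1143; k=3: 1404+0+13·19·5=2639 → min 1143 | A_2..A_5: k=2: 0+465+17·3·12=1077; k=3: 969+1140+17·19·12=5985; k=4: 540+0+17·5·12=1560 → min 1077.
Length 5: A_1..A_5: k=1: 0+1077+13·17·12=3729; k=2: 663+465+13·3·12=1596; k=3: 1404+1140+13·19·12=5508; k=4: 1143+0+13·5·12=1923 → min 1596.
Optimal parenthesization: ((A_1 A_2) ((A_3 A_4) A_5)) with cost 1596.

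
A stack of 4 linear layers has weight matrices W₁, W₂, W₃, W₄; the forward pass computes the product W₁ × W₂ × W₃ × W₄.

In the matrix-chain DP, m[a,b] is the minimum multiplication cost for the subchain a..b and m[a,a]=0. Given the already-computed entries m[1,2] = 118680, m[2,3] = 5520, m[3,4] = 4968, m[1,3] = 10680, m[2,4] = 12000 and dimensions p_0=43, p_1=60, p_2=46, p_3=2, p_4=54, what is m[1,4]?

m[1,4] = min over k∈[1,3] of m[1,k]+m[k+1,4]+p_{0}·p_k·p_{4}.
k=1: 0 + 12000 + 43·60·54 = 151320; k=2: 118680 + 4968 + 43·46·54 = 230460; k=3: 10680 + 0 + 43·2·54 = 15324.
Minimum: 15324 at k=3.

15324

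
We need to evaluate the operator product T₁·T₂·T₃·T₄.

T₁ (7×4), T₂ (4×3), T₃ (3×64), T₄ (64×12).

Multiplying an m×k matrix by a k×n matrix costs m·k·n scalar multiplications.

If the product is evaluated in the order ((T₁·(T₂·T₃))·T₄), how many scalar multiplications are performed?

7936

(T₂·T₃): 4×3 by 3×64 → 4×64, cost 4·3·64 = 768
(T₁·(T₂·T₃)): 7×4 by 4×64 → 7×64, cost 7·4·64 = 1792; cumulative 2560
((T₁·(T₂·T₃))·T₄): 7×64 by 64×12 → 7×12, cost 7·64·12 = 5376; cumulative 7936
Total: 7936 scalar multiplications.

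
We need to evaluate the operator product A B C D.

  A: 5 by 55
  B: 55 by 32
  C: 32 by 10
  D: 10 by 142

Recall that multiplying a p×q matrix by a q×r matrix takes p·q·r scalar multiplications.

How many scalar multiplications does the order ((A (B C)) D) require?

(B C): 55×32 by 32×10 → 55×10, cost 55·32·10 = 17600
(A (B C)): 5×55 by 55×10 → 5×10, cost 5·55·10 = 2750; cumulative 20350
((A (B C)) D): 5×10 by 10×142 → 5×142, cost 5·10·142 = 7100; cumulative 27450
Total: 27450 scalar multiplications.

27450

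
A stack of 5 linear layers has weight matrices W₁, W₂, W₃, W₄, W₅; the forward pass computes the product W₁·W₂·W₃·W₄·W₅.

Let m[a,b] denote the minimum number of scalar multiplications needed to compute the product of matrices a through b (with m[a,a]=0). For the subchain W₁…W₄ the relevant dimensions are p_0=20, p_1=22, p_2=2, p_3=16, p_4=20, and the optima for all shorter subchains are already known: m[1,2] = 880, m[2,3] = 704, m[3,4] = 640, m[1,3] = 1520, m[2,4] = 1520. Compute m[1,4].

2320

m[1,4] = min over k∈[1,3] of m[1,k]+m[k+1,4]+p_{0}·p_k·p_{4}.
k=1: 0 + 1520 + 20·22·20 = 10320; k=2: 880 + 640 + 20·2·20 = 2320; k=3: 1520 + 0 + 20·16·20 = 7920.
Minimum: 2320 at k=2.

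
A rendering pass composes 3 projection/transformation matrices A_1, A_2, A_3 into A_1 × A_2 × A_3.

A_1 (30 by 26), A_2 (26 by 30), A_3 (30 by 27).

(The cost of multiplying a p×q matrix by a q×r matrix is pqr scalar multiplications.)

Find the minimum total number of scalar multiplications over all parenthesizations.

Order (A_1 × (A_2 × A_3)): (A_2 × A_3): 26×30 by 30×27 → 26×27, cost 26·30·27 = 21060; (A_1 × (A_2 × A_3)): 30×26 by 26×27 → 30×27, cost 30·26·27 = 21060; cumulative 42120. Total 42120.
Order ((A_1 × A_2) × A_3): (A_1 × A_2): 30×26 by 26×30 → 30×30, cost 30·26·30 = 23400; ((A_1 × A_2) × A_3): 30×30 by 30×27 → 30×27, cost 30·30·27 = 24300; cumulative 47700. Total 47700.
Minimum: 42120.

42120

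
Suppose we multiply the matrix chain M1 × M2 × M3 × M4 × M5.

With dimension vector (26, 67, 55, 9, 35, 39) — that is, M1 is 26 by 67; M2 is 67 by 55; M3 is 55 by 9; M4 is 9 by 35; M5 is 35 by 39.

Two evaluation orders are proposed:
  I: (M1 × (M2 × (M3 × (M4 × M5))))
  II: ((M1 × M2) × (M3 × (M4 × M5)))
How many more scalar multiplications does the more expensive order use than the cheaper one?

Order I = (M1 × (M2 × (M3 × (M4 × M5)))): (M4 × M5): 9×35 by 35×39 → 9×39, cost 9·35·39 = 12285; (M3 × (M4 × M5)): 55×9 by 9×39 → 55×39, cost 55·9·39 = 19305; cumulative 31590; (M2 × (M3 × (M4 × M5))): 67×55 by 55×39 → 67×39, cost 67·55·39 = 143715; cumulative 175305; (M1 × (M2 × (M3 × (M4 × M5)))): 26×67 by 67×39 → 26×39, cost 26·67·39 = 67938; cumulative 243243. Total 243243.
Order II = ((M1 × M2) × (M3 × (M4 × M5))): (M1 × M2): 26×67 by 67×55 → 26×55, cost 26·67·55 = 95810; (M4 × M5): 9×35 by 35×39 → 9×39, cost 9·35·39 = 12285; (M3 × (M4 × M5)): 55×9 by 9×39 → 55×39, cost 55·9·39 = 19305; cumulative 31590; ((M1 × M2) × (M3 × (M4 × M5))): 26×55 by 55×39 → 26×39, cost 26·55·39 = 55770; cumulative 183170. Total 183170.
Difference: |243243 − 183170| = 60073.

60073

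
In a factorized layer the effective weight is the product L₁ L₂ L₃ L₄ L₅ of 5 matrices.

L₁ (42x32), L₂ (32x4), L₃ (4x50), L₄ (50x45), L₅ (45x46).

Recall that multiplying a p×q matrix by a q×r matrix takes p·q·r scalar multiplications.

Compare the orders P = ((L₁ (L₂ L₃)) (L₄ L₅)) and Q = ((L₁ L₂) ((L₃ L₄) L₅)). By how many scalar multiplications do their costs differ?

243316

Order P = ((L₁ (L₂ L₃)) (L₄ L₅)): (L₂ L₃): 32×4 by 4×50 → 32×50, cost 32·4·50 = 6400; (L₁ (L₂ L₃)): 42×32 by 32×50 → 42×50, cost 42·32·50 = 67200; cumulative 73600; (L₄ L₅): 50×45 by 45×46 → 50×46, cost 50·45·46 = 103500; ((L₁ (L₂ L₃)) (L₄ L₅)): 42×50 by 50×46 → 42×46, cost 42·50·46 = 96600; cumulative 273700. Total 273700.
Order Q = ((L₁ L₂) ((L₃ L₄) L₅)): (L₁ L₂): 42×32 by 32×4 → 42×4, cost 42·32·4 = 5376; (L₃ L₄): 4×50 by 50×45 → 4×45, cost 4·50·45 = 9000; ((L₃ L₄) L₅): 4×45 by 45×46 → 4×46, cost 4·45·46 = 8280; cumulative 17280; ((L₁ L₂) ((L₃ L₄) L₅)): 42×4 by 4×46 → 42×46, cost 42·4·46 = 7728; cumulative 30384. Total 30384.
Difference: |273700 − 30384| = 243316.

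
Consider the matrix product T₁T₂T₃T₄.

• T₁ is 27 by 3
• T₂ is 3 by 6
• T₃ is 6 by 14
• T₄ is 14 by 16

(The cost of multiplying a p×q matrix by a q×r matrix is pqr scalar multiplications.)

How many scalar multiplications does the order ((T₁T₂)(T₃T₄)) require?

(T₁T₂): 27×3 by 3×6 → 27×6, cost 27·3·6 = 486
(T₃T₄): 6×14 by 14×16 → 6×16, cost 6·14·16 = 1344
((T₁T₂)(T₃T₄)): 27×6 by 6×16 → 27×16, cost 27·6·16 = 2592; cumulative 4422
Total: 4422 scalar multiplications.

4422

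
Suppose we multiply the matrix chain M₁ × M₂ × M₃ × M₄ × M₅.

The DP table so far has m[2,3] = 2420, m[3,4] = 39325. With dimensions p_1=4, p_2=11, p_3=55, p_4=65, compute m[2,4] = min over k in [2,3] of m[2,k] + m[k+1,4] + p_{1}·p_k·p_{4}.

16720

m[2,4] = min over k∈[2,3] of m[2,k]+m[k+1,4]+p_{1}·p_k·p_{4}.
k=2: 0 + 39325 + 4·11·65 = 42185; k=3: 2420 + 0 + 4·55·65 = 16720.
Minimum: 16720 at k=3.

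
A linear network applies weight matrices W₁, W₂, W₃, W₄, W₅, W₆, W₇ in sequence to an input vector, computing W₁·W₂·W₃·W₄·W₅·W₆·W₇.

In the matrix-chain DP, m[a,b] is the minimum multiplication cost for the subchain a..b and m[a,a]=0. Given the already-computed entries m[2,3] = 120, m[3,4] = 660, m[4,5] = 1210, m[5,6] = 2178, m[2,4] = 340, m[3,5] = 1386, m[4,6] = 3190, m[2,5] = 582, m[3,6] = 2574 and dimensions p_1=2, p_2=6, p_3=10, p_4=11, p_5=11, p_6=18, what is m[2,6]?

978

m[2,6] = min over k∈[2,5] of m[2,k]+m[k+1,6]+p_{1}·p_k·p_{6}.
k=2: 0 + 2574 + 2·6·18 = 2790; k=3: 120 + 3190 + 2·10·18 = 3670; k=4: 340 + 2178 + 2·11·18 = 2914; k=5: 582 + 0 + 2·11·18 = 978.
Minimum: 978 at k=5.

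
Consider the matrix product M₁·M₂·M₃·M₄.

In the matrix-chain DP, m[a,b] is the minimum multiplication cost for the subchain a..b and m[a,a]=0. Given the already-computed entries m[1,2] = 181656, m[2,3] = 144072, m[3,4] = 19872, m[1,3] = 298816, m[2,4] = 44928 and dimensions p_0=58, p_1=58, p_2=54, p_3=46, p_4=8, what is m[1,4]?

71840

m[1,4] = min over k∈[1,3] of m[1,k]+m[k+1,4]+p_{0}·p_k·p_{4}.
k=1: 0 + 44928 + 58·58·8 = 71840; k=2: 181656 + 19872 + 58·54·8 = 226584; k=3: 298816 + 0 + 58·46·8 = 320160.
Minimum: 71840 at k=1.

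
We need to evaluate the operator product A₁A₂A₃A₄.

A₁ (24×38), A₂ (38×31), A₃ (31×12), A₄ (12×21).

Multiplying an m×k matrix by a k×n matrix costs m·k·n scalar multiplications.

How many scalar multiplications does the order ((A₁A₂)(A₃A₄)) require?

(A₁A₂): 24×38 by 38×31 → 24×31, cost 24·38·31 = 28272
(A₃A₄): 31×12 by 12×21 → 31×21, cost 31·12·21 = 7812
((A₁A₂)(A₃A₄)): 24×31 by 31×21 → 24×21, cost 24·31·21 = 15624; cumulative 51708
Total: 51708 scalar multiplications.

51708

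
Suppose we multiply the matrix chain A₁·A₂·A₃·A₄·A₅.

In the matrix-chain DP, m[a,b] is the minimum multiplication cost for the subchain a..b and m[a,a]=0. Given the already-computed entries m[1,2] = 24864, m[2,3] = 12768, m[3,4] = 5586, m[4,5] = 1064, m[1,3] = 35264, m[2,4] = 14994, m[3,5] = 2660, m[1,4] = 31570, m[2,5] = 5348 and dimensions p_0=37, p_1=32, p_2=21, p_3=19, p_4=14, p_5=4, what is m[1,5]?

10084

m[1,5] = min over k∈[1,4] of m[1,k]+m[k+1,5]+p_{0}·p_k·p_{5}.
k=1: 0 + 5348 + 37·32·4 = 10084; k=2: 24864 + 2660 + 37·21·4 = 30632; k=3: 35264 + 1064 + 37·19·4 = 39140; k=4: 31570 + 0 + 37·14·4 = 33642.
Minimum: 10084 at k=1.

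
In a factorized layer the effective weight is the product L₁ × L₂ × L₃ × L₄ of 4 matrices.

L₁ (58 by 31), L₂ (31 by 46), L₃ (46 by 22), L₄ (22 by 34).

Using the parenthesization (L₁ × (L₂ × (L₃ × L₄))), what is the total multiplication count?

(L₃ × L₄): 46×22 by 22×34 → 46×34, cost 46·22·34 = 34408
(L₂ × (L₃ × L₄)): 31×46 by 46×34 → 31×34, cost 31·46·34 = 48484; cumulative 82892
(L₁ × (L₂ × (L₃ × L₄))): 58×31 by 31×34 → 58×34, cost 58·31·34 = 61132; cumulative 144024
Total: 144024 scalar multiplications.

144024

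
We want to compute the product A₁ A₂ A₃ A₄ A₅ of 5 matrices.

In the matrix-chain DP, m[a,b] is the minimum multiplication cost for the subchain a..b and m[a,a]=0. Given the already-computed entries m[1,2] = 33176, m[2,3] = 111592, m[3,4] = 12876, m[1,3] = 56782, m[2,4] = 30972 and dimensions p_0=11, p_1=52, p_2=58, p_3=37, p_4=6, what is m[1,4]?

m[1,4] = min over k∈[1,3] of m[1,k]+m[k+1,4]+p_{0}·p_k·p_{4}.
k=1: 0 + 30972 + 11·52·6 = 34404; k=2: 33176 + 12876 + 11·58·6 = 49880; k=3: 56782 + 0 + 11·37·6 = 59224.
Minimum: 34404 at k=1.

34404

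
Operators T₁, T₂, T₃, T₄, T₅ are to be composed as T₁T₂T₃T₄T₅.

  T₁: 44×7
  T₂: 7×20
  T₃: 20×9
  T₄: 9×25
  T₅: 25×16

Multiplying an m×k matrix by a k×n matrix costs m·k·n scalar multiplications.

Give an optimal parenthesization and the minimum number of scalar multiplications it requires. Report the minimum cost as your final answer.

10563

Adjacent pairs: T₁T₂ = 44·7·20 = 6160; T₂T₃ = 7·20·9 = 1260; T₃T₄ = 20·9·25 = 4500; T₄T₅ = 9·25·16 = 3600.
Length 3: T₁..T₃: k=1: 0+1260+44·7·9=4032; k=2: 6160+0+44·20·9=14080 → min 4032 | T₂..T₄: k=2: 0+4500+7·20·25=8000; k=3: 1260+0+7·9·25=2835 → min 2835 | T₃..T₅: k=3: 0+3600+20·9·16=6480; k=4: 4500+0+20·25·16=12500 → min 6480.
Length 4: T₁..T₄: k=1: 0+2835+44·7·25=10535; k=2: 6160+4500+44·20·25=32660; k=3: 4032+0+44·9·25=13932 → min 10535 | T₂..T₅: k=2: 0+6480+7·20·16=8720; k=3: 1260+3600+7·9·16=5868; k=4: 2835+0+7·25·16=5635 → min 5635.
Length 5: T₁..T₅: k=1: 0+5635+44·7·16=10563; k=2: 6160+6480+44·20·16=26720; k=3: 4032+3600+44·9·16=13968; k=4: 10535+0+44·25·16=28135 → min 10563.
Optimal parenthesization: (T₁(((T₂T₃)T₄)T₅)) with cost 10563.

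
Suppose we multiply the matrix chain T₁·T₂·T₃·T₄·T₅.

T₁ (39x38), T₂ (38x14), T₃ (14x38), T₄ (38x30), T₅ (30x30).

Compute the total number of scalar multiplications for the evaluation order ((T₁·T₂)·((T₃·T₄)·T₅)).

(T₁·T₂): 39×38 by 38×14 → 39×14, cost 39·38·14 = 20748
(T₃·T₄): 14×38 by 38×30 → 14×30, cost 14·38·30 = 15960
((T₃·T₄)·T₅): 14×30 by 30×30 → 14×30, cost 14·30·30 = 12600; cumulative 28560
((T₁·T₂)·((T₃·T₄)·T₅)): 39×14 by 14×30 → 39×30, cost 39·14·30 = 16380; cumulative 65688
Total: 65688 scalar multiplications.

65688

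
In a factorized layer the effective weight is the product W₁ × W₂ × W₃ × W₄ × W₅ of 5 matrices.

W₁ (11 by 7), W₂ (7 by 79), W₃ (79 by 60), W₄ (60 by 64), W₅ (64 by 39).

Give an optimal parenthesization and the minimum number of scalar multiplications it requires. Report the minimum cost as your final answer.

Adjacent pairs: W₁W₂ = 11·7·79 = 6083; W₂W₃ = 7·79·60 = 33180; W₃W₄ = 79·60·64 = 303360; W₄W₅ = 60·64·39 = 149760.
Length 3: W₁..W₃: k=1: 0+33180+11·7·60=37800; k=2: 6083+0+11·79·60=58223 → min 37800 | W₂..W₄: k=2: 0+303360+7·79·64=338752; k=3: 33180+0+7·60·64=60060 → min 60060 | W₃..W₅: k=3: 0+149760+79·60·39=334620; k=4: 303360+0+79·64·39=500544 → min 334620.
Length 4: W₁..W₄: k=1: 0+60060+11·7·64=64988; k=2: 6083+303360+11·79·64=365059; k=3: 37800+0+11·60·64=80040 → min 64988 | W₂..W₅: k=2: 0+334620+7·79·39=356187; k=3: 33180+149760+7·60·39=199320; k=4: 60060+0+7·64·39=77532 → min 77532.
Length 5: W₁..W₅: k=1: 0+77532+11·7·39=80535; k=2: 6083+334620+11·79·39=374594; k=3: 37800+149760+11·60·39=213300; k=4: 64988+0+11·64·39=92444 → min 80535.
Optimal parenthesization: (W₁ × (((W₂ × W₃) × W₄) × W₅)) with cost 80535.

80535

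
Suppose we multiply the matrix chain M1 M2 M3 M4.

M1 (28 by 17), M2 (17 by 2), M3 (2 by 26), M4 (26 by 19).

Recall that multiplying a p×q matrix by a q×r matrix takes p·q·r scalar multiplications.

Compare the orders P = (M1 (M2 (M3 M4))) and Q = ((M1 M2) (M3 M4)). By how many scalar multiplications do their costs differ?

Order P = (M1 (M2 (M3 M4))): (M3 M4): 2×26 by 26×19 → 2×19, cost 2·26·19 = 988; (M2 (M3 M4)): 17×2 by 2×19 → 17×19, cost 17·2·19 = 646; cumulative 1634; (M1 (M2 (M3 M4))): 28×17 by 17×19 → 28×19, cost 28·17·19 = 9044; cumulative 10678. Total 10678.
Order Q = ((M1 M2) (M3 M4)): (M1 M2): 28×17 by 17×2 → 28×2, cost 28·17·2 = 952; (M3 M4): 2×26 by 26×19 → 2×19, cost 2·26·19 = 988; ((M1 M2) (M3 M4)): 28×2 by 2×19 → 28×19, cost 28·2·19 = 1064; cumulative 3004. Total 3004.
Difference: |10678 − 3004| = 7674.

7674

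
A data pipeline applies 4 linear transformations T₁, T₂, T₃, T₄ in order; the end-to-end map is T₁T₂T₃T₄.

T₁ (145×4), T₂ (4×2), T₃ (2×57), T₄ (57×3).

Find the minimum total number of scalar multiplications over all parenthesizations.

Adjacent pairs: T₁T₂ = 145·4·2 = 1160; T₂T₃ = 4·2·57 = 456; T₃T₄ = 2·57·3 = 342.
Length 3: T₁..T₃: k=1: 0+456+145·4·57=33516; k=2: 1160+0+145·2·57=17690 → min 17690 | T₂..T₄: k=2: 0+342+4·2·3=366; k=3: 456+0+4·57·3=1140 → min 366.
Length 4: T₁..T₄: k=1: 0+366+145·4·3=2106; k=2: 1160+342+145·2·3=2372; k=3: 17690+0+145·57·3=42485 → min 2106.
Optimal order: (T₁(T₂(T₃T₄))) with cost 2106.

2106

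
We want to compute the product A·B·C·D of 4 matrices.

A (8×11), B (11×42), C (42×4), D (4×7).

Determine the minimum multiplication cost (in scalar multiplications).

2424

Adjacent pairs: AB = 8·11·42 = 3696; BC = 11·42·4 = 1848; CD = 42·4·7 = 1176.
Length 3: A..C: k=1: 0+1848+8·11·4=2200; k=2: 3696+0+8·42·4=5040 → min 2200 | B..D: k=2: 0+1176+11·42·7=4410; k=3: 1848+0+11·4·7=2156 → min 2156.
Length 4: A..D: k=1: 0+2156+8·11·7=2772; k=2: 3696+1176+8·42·7=7224; k=3: 2200+0+8·4·7=2424 → min 2424.
Optimal order: ((A·(B·C))·D) with cost 2424.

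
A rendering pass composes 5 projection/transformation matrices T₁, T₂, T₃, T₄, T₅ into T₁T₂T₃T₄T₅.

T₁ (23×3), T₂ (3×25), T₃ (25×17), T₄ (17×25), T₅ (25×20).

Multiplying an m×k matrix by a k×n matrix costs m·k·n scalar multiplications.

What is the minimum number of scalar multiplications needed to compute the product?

Adjacent pairs: T₁T₂ = 23·3·25 = 1725; T₂T₃ = 3·25·17 = 1275; T₃T₄ = 25·17·25 = 10625; T₄T₅ = 17·25·20 = 8500.
Length 3: T₁..T₃: k=1: 0+1275+23·3·17=2448; k=2: 1725+0+23·25·17=11500 → min 2448 | T₂..T₄: k=2: 0+10625+3·25·25=12500; k=3: 1275+0+3·17·25=2550 → min 2550 | T₃..T₅: k=3: 0+8500+25·17·20=17000; k=4: 10625+0+25·25·20=23125 → min 17000.
Length 4: T₁..T₄: k=1: 0+2550+23·3·25=4275; k=2: 1725+10625+23·25·25=26725; k=3: 2448+0+23·17·25=12223 → min 4275 | T₂..T₅: k=2: 0+17000+3·25·20=18500; k=3: 1275+8500+3·17·20=10795; k=4: 2550+0+3·25·20=4050 → min 4050.
Length 5: T₁..T₅: k=1: 0+4050+23·3·20=5430; k=2: 1725+17000+23·25·20=30225; k=3: 2448+8500+23·17·20=18768; k=4: 4275+0+23·25·20=15775 → min 5430.
Optimal order: (T₁(((T₂T₃)T₄)T₅)) with cost 5430.

5430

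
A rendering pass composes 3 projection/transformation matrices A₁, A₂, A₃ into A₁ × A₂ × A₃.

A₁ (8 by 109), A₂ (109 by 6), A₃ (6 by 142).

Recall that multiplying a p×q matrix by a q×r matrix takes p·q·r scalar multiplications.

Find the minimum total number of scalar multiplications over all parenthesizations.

Order (A₁ × (A₂ × A₃)): (A₂ × A₃): 109×6 by 6×142 → 109×142, cost 109·6·142 = 92868; (A₁ × (A₂ × A₃)): 8×109 by 109×142 → 8×142, cost 8·109·142 = 123824; cumulative 216692. Total 216692.
Order ((A₁ × A₂) × A₃): (A₁ × A₂): 8×109 by 109×6 → 8×6, cost 8·109·6 = 5232; ((A₁ × A₂) × A₃): 8×6 by 6×142 → 8×142, cost 8·6·142 = 6816; cumulative 12048. Total 12048.
Minimum: 12048.

12048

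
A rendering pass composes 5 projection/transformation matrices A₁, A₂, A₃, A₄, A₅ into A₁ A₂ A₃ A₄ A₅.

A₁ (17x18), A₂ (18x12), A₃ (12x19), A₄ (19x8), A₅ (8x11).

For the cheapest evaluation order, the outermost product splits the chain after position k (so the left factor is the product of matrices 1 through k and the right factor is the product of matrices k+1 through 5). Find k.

Adjacent pairs: A₁A₂ = 17·18·12 = 3672; A₂A₃ = 18·12·19 = 4104; A₃A₄ = 12·19·8 = 1824; A₄A₅ = 19·8·11 = 1672.
Length 3: A₁..A₃: k=1: 0+4104+17·18·19=9918; k=2: 3672+0+17·12·19=7548 → min 7548 | A₂..A₄: k=2: 0+1824+18·12·8=3552; k=3: 4104+0+18·19·8=6840 → min 3552 | A₃..A₅: k=3: 0+1672+12·19·11=4180; k=4: 1824+0+12·8·11=2880 → min 2880.
Length 4: A₁..A₄: k=1: 0+3552+17·18·8=6000; k=2: 3672+1824+17·12·8=7128; k=3: 7548+0+17·19·8=10132 → min 6000 | A₂..A₅: k=2: 0+2880+18·12·11=5256; k=3: 4104+1672+18·19·11=9538; k=4: 3552+0+18·8·11=5136 → min 5136.
Top-level splits: k=1: (A₁..A₁)·(A₂..A₅) → 0+5136+17·18·11 = 8502; k=2: (A₁..A₂)·(A₃..A₅) → 3672+2880+17·12·11 = 8796; k=3: (A₁..A₃)·(A₄..A₅) → 7548+1672+17·19·11 = 12773; k=4: (A₁..A₄)·(A₅..A₅) → 6000+0+17·8·11 = 7496.
Best split is after A₄, i.e. k = 4.

4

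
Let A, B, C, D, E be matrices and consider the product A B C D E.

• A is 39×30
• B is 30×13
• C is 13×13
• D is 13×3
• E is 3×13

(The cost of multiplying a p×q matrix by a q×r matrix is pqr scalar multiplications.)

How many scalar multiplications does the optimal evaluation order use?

Adjacent pairs: AB = 39·30·13 = 15210; BC = 30·13·13 = 5070; CD = 13·13·3 = 507; DE = 13·3·13 = 507.
Length 3: A..C: k=1: 0+5070+39·30·13=20280; k=2: 15210+0+39·13·13=21801 → min 20280 | B..D: k=2: 0+507+30·13·3=1677; k=3: 5070+0+30·13·3=6240 → min 1677 | C..E: k=3: 0+507+13·13·13=2704; k=4: 507+0+13·3·13=1014 → min 1014.
Length 4: A..D: k=1: 0+1677+39·30·3=5187; k=2: 15210+507+39·13·3=17238; k=3: 20280+0+39·13·3=21801 → min 5187 | B..E: k=2: 0+1014+30·13·13=6084; k=3: 5070+507+30·13·13=10647; k=4: 1677+0+30·3·13=2847 → min 2847.
Length 5: A..E: k=1: 0+2847+39·30·13=18057; k=2: 15210+1014+39·13·13=22815; k=3: 20280+507+39·13·13=27378; k=4: 5187+0+39·3·13=6708 → min 6708.
Optimal order: ((A (B (C D))) E) with cost 6708.

6708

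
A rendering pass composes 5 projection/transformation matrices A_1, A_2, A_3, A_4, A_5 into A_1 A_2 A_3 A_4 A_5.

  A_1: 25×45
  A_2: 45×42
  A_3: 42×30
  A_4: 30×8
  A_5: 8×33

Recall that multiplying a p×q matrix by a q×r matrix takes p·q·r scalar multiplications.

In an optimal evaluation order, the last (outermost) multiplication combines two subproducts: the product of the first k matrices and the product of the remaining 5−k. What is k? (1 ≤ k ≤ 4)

Adjacent pairs: A_1A_2 = 25·45·42 = 47250; A_2A_3 = 45·42·30 = 56700; A_3A_4 = 42·30·8 = 10080; A_4A_5 = 30·8·33 = 7920.
Length 3: A_1..A_3: k=1: 0+56700+25·45·30=90450; k=2: 47250+0+25·42·30=78750 → min 78750 | A_2..A_4: k=2: 0+10080+45·42·8=25200; k=3: 56700+0+45·30·8=67500 → min 25200 | A_3..A_5: k=3: 0+7920+42·30·33=49500; k=4: 10080+0+42·8·33=21168 → min 21168.
Length 4: A_1..A_4: k=1: 0+25200+25·45·8=34200; k=2: 47250+10080+25·42·8=65730; k=3: 78750+0+25·30·8=84750 → min 34200 | A_2..A_5: k=2: 0+21168+45·42·33=83538; k=3: 56700+7920+45·30·33=109170; k=4: 25200+0+45·8·33=37080 → min 37080.
Top-level splits: k=1: (A_1..A_1)·(A_2..A_5) → 0+37080+25·45·33 = 74205; k=2: (A_1..A_2)·(A_3..A_5) → 47250+21168+25·42·33 = 103068; k=3: (A_1..A_3)·(A_4..A_5) → 78750+7920+25·30·33 = 111420; k=4: (A_1..A_4)·(A_5..A_5) → 34200+0+25·8·33 = 40800.
Best split is after A_4, i.e. k = 4.

4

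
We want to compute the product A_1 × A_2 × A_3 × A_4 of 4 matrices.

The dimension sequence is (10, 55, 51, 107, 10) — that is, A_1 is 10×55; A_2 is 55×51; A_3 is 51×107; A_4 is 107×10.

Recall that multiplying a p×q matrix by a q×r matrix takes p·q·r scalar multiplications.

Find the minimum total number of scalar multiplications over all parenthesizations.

87720

Adjacent pairs: A_1A_2 = 10·55·51 = 28050; A_2A_3 = 55·51·107 = 300135; A_3A_4 = 51·107·10 = 54570.
Length 3: A_1..A_3: k=1: 0+300135+10·55·107=358985; k=2: 28050+0+10·51·107=82620 → min 82620 | A_2..A_4: k=2: 0+54570+55·51·10=82620; k=3: 300135+0+55·107·10=358985 → min 82620.
Length 4: A_1..A_4: k=1: 0+82620+10·55·10=88120; k=2: 28050+54570+10·51·10=87720; k=3: 82620+0+10·107·10=93320 → min 87720.
Optimal order: ((A_1 × A_2) × (A_3 × A_4)) with cost 87720.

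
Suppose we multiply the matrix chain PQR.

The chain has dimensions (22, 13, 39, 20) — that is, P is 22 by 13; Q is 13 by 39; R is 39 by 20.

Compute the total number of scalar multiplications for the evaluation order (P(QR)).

(QR): 13×39 by 39×20 → 13×20, cost 13·39·20 = 10140
(P(QR)): 22×13 by 13×20 → 22×20, cost 22·13·20 = 5720; cumulative 15860
Total: 15860 scalar multiplications.

15860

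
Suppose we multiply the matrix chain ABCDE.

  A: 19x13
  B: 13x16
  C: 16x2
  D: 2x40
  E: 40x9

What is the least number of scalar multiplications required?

Adjacent pairs: AB = 19·13·16 = 3952; BC = 13·16·2 = 416; CD = 16·2·40 = 1280; DE = 2·40·9 = 720.
Length 3: A..C: k=1: 0+416+19·13·2=910; k=2: 3952+0+19·16·2=4560 → min 910 | B..D: k=2: 0+1280+13·16·40=9600; k=3: 416+0+13·2·40=1456 → min 1456 | C..E: k=3: 0+720+16·2·9=1008; k=4: 1280+0+16·40·9=7040 → min 1008.
Length 4: A..D: k=1: 0+1456+19·13·40=11336; k=2: 3952+1280+19·16·40=17392; k=3: 910+0+19·2·40=2430 → min 2430 | B..E: k=2: 0+1008+13·16·9=2880; k=3: 416+720+13·2·9=1370; k=4: 1456+0+13·40·9=6136 → min 1370.
Length 5: A..E: k=1: 0+1370+19·13·9=3593; k=2: 3952+1008+19·16·9=7696; k=3: 910+720+19·2·9=1972; k=4: 2430+0+19·40·9=9270 → min 1972.
Optimal order: ((A(BC))(DE)) with cost 1972.

1972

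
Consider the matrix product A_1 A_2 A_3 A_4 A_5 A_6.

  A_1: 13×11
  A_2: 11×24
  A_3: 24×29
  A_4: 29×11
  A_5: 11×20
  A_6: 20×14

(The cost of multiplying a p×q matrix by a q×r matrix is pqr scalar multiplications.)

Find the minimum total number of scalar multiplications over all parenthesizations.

Adjacent pairs: A_1A_2 = 13·11·24 = 3432; A_2A_3 = 11·24·29 = 7656; A_3A_4 = 24·29·11 = 7656; A_4A_5 = 29·11·20 = 6380; A_5A_6 = 11·20·14 = 3080.
Length 3: A_1..A_3: k=1: 0+7656+13·11·29=11803; k=2: 3432+0+13·24·29=12480 → min 11803 | A_2..A_4: k=2: 0+7656+11·24·11=10560; k=3: 7656+0+11·29·11=11165 → min 10560 | A_3..A_5: k=3: 0+6380+24·29·20=20300; k=4: 7656+0+24·11·20=12936 → min 12936 | A_4..A_6: k=4: 0+3080+29·11·14=7546; k=5: 6380+0+29·20·14=14500 → min 7546.
Length 4: A_1..A_4: k=1: 0+10560+13·11·11=12133; k=2: 3432+7656+13·24·11=14520; k=3: 11803+0+13·29·11=15950 → min 12133 | A_2..A_5: k=2: 0+12936+11·24·20=18216; k=3: 7656+6380+11·29·20=20416; k=4: 10560+0+11·11·20=12980 → min 12980 | A_3..A_6: k=3: 0+7546+24·29·14=17290; k=4: 7656+3080+24·11·14=14432; k=5: 12936+0+24·20·14=19656 → min 14432.
Length 5: A_1..A_5: k=1: 0+12980+13·11·20=15840; k=2: 3432+12936+13·24·20=22608; k=3: 11803+6380+13·29·20=25723; k=4: 12133+0+13·11·20=14993 → min 14993 | A_2..A_6: k=2: 0+14432+11·24·14=18128; k=3: 7656+7546+11·29·14=19668; k=4: 10560+3080+11·11·14=15334; k=5: 12980+0+11·20·14=16060 → min 15334.
Length 6: A_1..A_6: k=1: 0+15334+13·11·14=17336; k=2: 3432+14432+13·24·14=22232; k=3: 11803+7546+13·29·14=24627; k=4: 12133+3080+13·11·14=17215; k=5: 14993+0+13·20·14=18633 → min 17215.
Optimal order: ((A_1 (A_2 (A_3 A_4))) (A_5 A_6)) with cost 17215.

17215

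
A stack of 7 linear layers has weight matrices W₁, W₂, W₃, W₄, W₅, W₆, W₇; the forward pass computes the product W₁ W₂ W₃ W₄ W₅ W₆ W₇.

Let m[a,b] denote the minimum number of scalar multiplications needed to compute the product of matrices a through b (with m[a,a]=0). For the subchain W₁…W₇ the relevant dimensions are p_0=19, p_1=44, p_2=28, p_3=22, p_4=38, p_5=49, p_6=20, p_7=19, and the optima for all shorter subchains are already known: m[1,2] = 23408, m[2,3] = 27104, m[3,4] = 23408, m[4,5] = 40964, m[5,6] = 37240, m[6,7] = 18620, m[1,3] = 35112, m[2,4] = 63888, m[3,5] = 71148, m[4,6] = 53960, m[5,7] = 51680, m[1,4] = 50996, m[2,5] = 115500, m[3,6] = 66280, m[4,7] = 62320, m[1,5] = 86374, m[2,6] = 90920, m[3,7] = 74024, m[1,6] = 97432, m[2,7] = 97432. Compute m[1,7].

104652

m[1,7] = min over k∈[1,6] of m[1,k]+m[k+1,7]+p_{0}·p_k·p_{7}.
k=1: 0 + 97432 + 19·44·19 = 113316; k=2: 23408 + 74024 + 19·28·19 = 107540; k=3: 35112 + 62320 + 19·22·19 = 105374; k=4: 50996 + 51680 + 19·38·19 = 116394; k=5: 86374 + 18620 + 19·49·19 = 122683; k=6: 97432 + 0 + 19·20·19 = 104652.
Minimum: 104652 at k=6.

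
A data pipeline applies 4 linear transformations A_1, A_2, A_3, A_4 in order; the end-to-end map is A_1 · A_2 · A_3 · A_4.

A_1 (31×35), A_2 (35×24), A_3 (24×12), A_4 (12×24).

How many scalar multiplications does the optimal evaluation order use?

32028

Adjacent pairs: A_1A_2 = 31·35·24 = 26040; A_2A_3 = 35·24·12 = 10080; A_3A_4 = 24·12·24 = 6912.
Length 3: A_1..A_3: k=1: 0+10080+31·35·12=23100; k=2: 26040+0+31·24·12=34968 → min 23100 | A_2..A_4: k=2: 0+6912+35·24·24=27072; k=3: 10080+0+35·12·24=20160 → min 20160.
Length 4: A_1..A_4: k=1: 0+20160+31·35·24=46200; k=2: 26040+6912+31·24·24=50808; k=3: 23100+0+31·12·24=32028 → min 32028.
Optimal order: ((A_1 · (A_2 · A_3)) · A_4) with cost 32028.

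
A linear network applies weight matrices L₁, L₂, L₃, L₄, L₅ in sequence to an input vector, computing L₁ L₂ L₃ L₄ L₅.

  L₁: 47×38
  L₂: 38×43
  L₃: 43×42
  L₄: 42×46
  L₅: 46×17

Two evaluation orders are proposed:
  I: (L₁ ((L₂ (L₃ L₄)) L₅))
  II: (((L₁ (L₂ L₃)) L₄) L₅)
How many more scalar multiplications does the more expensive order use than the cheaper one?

52880

Order I = (L₁ ((L₂ (L₃ L₄)) L₅)): (L₃ L₄): 43×42 by 42×46 → 43×46, cost 43·42·46 = 83076; (L₂ (L₃ L₄)): 38×43 by 43×46 → 38×46, cost 38·43·46 = 75164; cumulative 158240; ((L₂ (L₃ L₄)) L₅): 38×46 by 46×17 → 38×17, cost 38·46·17 = 29716; cumulative 187956; (L₁ ((L₂ (L₃ L₄)) L₅)): 47×38 by 38×17 → 47×17, cost 47·38·17 = 30362; cumulative 218318. Total 218318.
Order II = (((L₁ (L₂ L₃)) L₄) L₅): (L₂ L₃): 38×43 by 43×42 → 38×42, cost 38·43·42 = 68628; (L₁ (L₂ L₃)): 47×38 by 38×42 → 47×42, cost 47·38·42 = 75012; cumulative 143640; ((L₁ (L₂ L₃)) L₄): 47×42 by 42×46 → 47×46, cost 47·42·46 = 90804; cumulative 234444; (((L₁ (L₂ L₃)) L₄) L₅): 47×46 by 46×17 → 47×17, cost 47·46·17 = 36754; cumulative 271198. Total 271198.
Difference: |218318 − 271198| = 52880.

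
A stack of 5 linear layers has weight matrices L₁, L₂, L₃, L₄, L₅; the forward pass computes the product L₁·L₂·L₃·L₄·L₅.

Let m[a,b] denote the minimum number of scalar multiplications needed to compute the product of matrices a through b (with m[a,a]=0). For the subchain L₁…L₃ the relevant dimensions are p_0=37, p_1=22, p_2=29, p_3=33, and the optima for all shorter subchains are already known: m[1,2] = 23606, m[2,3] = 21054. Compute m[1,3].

47916

m[1,3] = min over k∈[1,2] of m[1,k]+m[k+1,3]+p_{0}·p_k·p_{3}.
k=1: 0 + 21054 + 37·22·33 = 47916; k=2: 23606 + 0 + 37·29·33 = 59015.
Minimum: 47916 at k=1.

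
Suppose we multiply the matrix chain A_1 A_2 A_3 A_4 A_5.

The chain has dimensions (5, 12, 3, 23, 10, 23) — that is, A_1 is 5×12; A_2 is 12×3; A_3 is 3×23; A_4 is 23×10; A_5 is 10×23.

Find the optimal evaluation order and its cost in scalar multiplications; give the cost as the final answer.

Adjacent pairs: A_1A_2 = 5·12·3 = 180; A_2A_3 = 12·3·23 = 828; A_3A_4 = 3·23·10 = 690; A_4A_5 = 23·10·23 = 5290.
Length 3: A_1..A_3: k=1: 0+828+5·12·23=2208; k=2: 180+0+5·3·23=525 → min 525 | A_2..A_4: k=2: 0+690+12·3·10=1050; k=3: 828+0+12·23·10=3588 → min 1050 | A_3..A_5: k=3: 0+5290+3·23·23=6877; k=4: 690+0+3·10·23=1380 → min 1380.
Length 4: A_1..A_4: k=1: 0+1050+5·12·10=1650; k=2: 180+690+5·3·10=1020; k=3: 525+0+5·23·10=1675 → min 1020 | A_2..A_5: k=2: 0+1380+12·3·23=2208; k=3: 828+5290+12·23·23=12466; k=4: 1050+0+12·10·23=3810 → min 2208.
Length 5: A_1..A_5: k=1: 0+2208+5·12·23=3588; k=2: 180+1380+5·3·23=1905; k=3: 525+5290+5·23·23=8460; k=4: 1020+0+5·10·23=2170 → min 1905.
Optimal parenthesization: ((A_1 A_2) ((A_3 A_4) A_5)) with cost 1905.

1905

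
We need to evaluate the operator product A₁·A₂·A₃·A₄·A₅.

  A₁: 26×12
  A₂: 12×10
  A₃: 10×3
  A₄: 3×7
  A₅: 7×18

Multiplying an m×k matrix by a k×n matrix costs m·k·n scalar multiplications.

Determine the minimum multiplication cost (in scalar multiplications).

3078

Adjacent pairs: A₁A₂ = 26·12·10 = 3120; A₂A₃ = 12·10·3 = 360; A₃A₄ = 10·3·7 = 210; A₄A₅ = 3·7·18 = 378.
Length 3: A₁..A₃: k=1: 0+360+26·12·3=1296; k=2: 3120+0+26·10·3=3900 → min 1296 | A₂..A₄: k=2: 0+210+12·10·7=1050; k=3: 360+0+12·3·7=612 → min 612 | A₃..A₅: k=3: 0+378+10·3·18=918; k=4: 210+0+10·7·18=1470 → min 918.
Length 4: A₁..A₄: k=1: 0+612+26·12·7=2796; k=2: 3120+210+26·10·7=5150; k=3: 1296+0+26·3·7=1842 → min 1842 | A₂..A₅: k=2: 0+918+12·10·18=3078; k=3: 360+378+12·3·18=1386; k=4: 612+0+12·7·18=2124 → min 1386.
Length 5: A₁..A₅: k=1: 0+1386+26·12·18=7002; k=2: 3120+918+26·10·18=8718; k=3: 1296+378+26·3·18=3078; k=4: 1842+0+26·7·18=5118 → min 3078.
Optimal order: ((A₁·(A₂·A₃))·(A₄·A₅)) with cost 3078.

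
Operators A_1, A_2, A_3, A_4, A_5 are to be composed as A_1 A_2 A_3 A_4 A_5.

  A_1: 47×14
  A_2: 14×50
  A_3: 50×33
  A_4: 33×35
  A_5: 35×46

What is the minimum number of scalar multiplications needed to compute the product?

92078

Adjacent pairs: A_1A_2 = 47·14·50 = 32900; A_2A_3 = 14·50·33 = 23100; A_3A_4 = 50·33·35 = 57750; A_4A_5 = 33·35·46 = 53130.
Length 3: A_1..A_3: k=1: 0+23100+47·14·33=44814; k=2: 32900+0+47·50·33=110450 → min 44814 | A_2..A_4: k=2: 0+57750+14·50·35=82250; k=3: 23100+0+14·33·35=39270 → min 39270 | A_3..A_5: k=3: 0+53130+50·33·46=129030; k=4: 57750+0+50·35·46=138250 → min 129030.
Length 4: A_1..A_4: k=1: 0+39270+47·14·35=62300; k=2: 32900+57750+47·50·35=172900; k=3: 44814+0+47·33·35=99099 → min 62300 | A_2..A_5: k=2: 0+129030+14·50·46=161230; k=3: 23100+53130+14·33·46=97482; k=4: 39270+0+14·35·46=61810 → min 61810.
Length 5: A_1..A_5: k=1: 0+61810+47·14·46=92078; k=2: 32900+129030+47·50·46=270030; k=3: 44814+53130+47·33·46=169290; k=4: 62300+0+47·35·46=137970 → min 92078.
Optimal order: (A_1 (((A_2 A_3) A_4) A_5)) with cost 92078.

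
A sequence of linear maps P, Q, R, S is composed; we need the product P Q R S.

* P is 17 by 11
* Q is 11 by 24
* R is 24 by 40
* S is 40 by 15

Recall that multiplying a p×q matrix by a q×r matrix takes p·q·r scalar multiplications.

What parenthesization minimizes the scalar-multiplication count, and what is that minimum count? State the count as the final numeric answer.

19965

Adjacent pairs: PQ = 17·11·24 = 4488; QR = 11·24·40 = 10560; RS = 24·40·15 = 14400.
Length 3: P..R: k=1: 0+10560+17·11·40=18040; k=2: 4488+0+17·24·40=20808 → min 18040 | Q..S: k=2: 0+14400+11·24·15=18360; k=3: 10560+0+11·40·15=17160 → min 17160.
Length 4: P..S: k=1: 0+17160+17·11·15=19965; k=2: 4488+14400+17·24·15=25008; k=3: 18040+0+17·40·15=28240 → min 19965.
Optimal parenthesization: (P ((Q R) S)) with cost 19965.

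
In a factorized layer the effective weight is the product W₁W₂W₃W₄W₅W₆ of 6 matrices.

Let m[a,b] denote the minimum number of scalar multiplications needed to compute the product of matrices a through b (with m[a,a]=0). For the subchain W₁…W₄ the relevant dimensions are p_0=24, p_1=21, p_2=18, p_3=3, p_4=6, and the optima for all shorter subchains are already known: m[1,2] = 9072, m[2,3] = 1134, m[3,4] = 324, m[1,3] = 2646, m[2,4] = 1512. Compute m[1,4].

m[1,4] = min over k∈[1,3] of m[1,k]+m[k+1,4]+p_{0}·p_k·p_{4}.
k=1: 0 + 1512 + 24·21·6 = 4536; k=2: 9072 + 324 + 24·18·6 = 11988; k=3: 2646 + 0 + 24·3·6 = 3078.
Minimum: 3078 at k=3.

3078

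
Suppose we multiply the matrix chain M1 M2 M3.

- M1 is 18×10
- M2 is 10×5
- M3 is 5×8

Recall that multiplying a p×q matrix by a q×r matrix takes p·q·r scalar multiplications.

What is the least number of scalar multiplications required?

Order (M1 (M2 M3)): (M2 M3): 10×5 by 5×8 → 10×8, cost 10·5·8 = 400; (M1 (M2 M3)): 18×10 by 10×8 → 18×8, cost 18·10·8 = 1440; cumulative 1840. Total 1840.
Order ((M1 M2) M3): (M1 M2): 18×10 by 10×5 → 18×5, cost 18·10·5 = 900; ((M1 M2) M3): 18×5 by 5×8 → 18×8, cost 18·5·8 = 720; cumulative 1620. Total 1620.
Minimum: 1620.

1620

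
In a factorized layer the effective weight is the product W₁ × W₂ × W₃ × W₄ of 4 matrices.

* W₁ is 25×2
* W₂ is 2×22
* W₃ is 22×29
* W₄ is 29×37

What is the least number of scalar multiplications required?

5272

Adjacent pairs: W₁W₂ = 25·2·22 = 1100; W₂W₃ = 2·22·29 = 1276; W₃W₄ = 22·29·37 = 23606.
Length 3: W₁..W₃: k=1: 0+1276+25·2·29=2726; k=2: 1100+0+25·22·29=17050 → min 2726 | W₂..W₄: k=2: 0+23606+2·22·37=25234; k=3: 1276+0+2·29·37=3422 → min 3422.
Length 4: W₁..W₄: k=1: 0+3422+25·2·37=5272; k=2: 1100+23606+25·22·37=45056; k=3: 2726+0+25·29·37=29551 → min 5272.
Optimal order: (W₁ × ((W₂ × W₃) × W₄)) with cost 5272.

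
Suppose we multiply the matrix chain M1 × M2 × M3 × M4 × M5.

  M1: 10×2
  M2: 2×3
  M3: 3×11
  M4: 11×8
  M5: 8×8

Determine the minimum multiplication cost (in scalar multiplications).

530

Adjacent pairs: M1M2 = 10·2·3 = 60; M2M3 = 2·3·11 = 66; M3M4 = 3·11·8 = 264; M4M5 = 11·8·8 = 704.
Length 3: M1..M3: k=1: 0+66+10·2·11=286; k=2: 60+0+10·3·11=390 → min 286 | M2..M4: k=2: 0+264+2·3·8=312; k=3: 66+0+2·11·8=242 → min 242 | M3..M5: k=3: 0+704+3·11·8=968; k=4: 264+0+3·8·8=456 → min 456.
Length 4: M1..M4: k=1: 0+242+10·2·8=402; k=2: 60+264+10·3·8=564; k=3: 286+0+10·11·8=1166 → min 402 | M2..M5: k=2: 0+456+2·3·8=504; k=3: 66+704+2·11·8=946; k=4: 242+0+2·8·8=370 → min 370.
Length 5: M1..M5: k=1: 0+370+10·2·8=530; k=2: 60+456+10·3·8=756; k=3: 286+704+10·11·8=1870; k=4: 402+0+10·8·8=1042 → min 530.
Optimal order: (M1 × (((M2 × M3) × M4) × M5)) with cost 530.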